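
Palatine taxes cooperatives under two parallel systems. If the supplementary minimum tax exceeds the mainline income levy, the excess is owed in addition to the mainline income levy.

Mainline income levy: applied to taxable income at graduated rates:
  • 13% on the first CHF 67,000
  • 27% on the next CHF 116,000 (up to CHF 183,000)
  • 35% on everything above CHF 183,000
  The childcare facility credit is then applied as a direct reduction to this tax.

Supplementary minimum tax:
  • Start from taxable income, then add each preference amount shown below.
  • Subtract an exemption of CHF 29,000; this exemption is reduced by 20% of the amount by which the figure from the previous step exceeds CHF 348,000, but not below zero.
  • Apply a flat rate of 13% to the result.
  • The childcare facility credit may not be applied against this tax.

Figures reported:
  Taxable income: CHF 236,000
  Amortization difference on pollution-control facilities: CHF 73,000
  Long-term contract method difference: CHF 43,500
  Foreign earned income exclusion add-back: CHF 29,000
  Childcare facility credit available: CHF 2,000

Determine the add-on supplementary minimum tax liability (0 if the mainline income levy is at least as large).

CHF 0

Supplementary minimum tax:
  Adjusted income: CHF 236,000 + CHF 73,000 + CHF 43,500 + CHF 29,000 = CHF 381,500
  Exemption: CHF 29,000 − 20% × (CHF 381,500 − CHF 348,000) = CHF 29,000 − CHF 6,700 = CHF 22,300
  Base: CHF 381,500 − CHF 22,300 = CHF 359,200
  CHF 359,200 × 13% = CHF 46,696

Mainline income levy:
  CHF 67,000 × 13% = CHF 8,710
  CHF 116,000 × 27% = CHF 31,320
  CHF 53,000 × 35% = CHF 18,550
  → CHF 58,580
  Less childcare facility credit CHF 2,000 → CHF 56,580

CHF 46,696 ≤ CHF 56,580, so no add-on is due.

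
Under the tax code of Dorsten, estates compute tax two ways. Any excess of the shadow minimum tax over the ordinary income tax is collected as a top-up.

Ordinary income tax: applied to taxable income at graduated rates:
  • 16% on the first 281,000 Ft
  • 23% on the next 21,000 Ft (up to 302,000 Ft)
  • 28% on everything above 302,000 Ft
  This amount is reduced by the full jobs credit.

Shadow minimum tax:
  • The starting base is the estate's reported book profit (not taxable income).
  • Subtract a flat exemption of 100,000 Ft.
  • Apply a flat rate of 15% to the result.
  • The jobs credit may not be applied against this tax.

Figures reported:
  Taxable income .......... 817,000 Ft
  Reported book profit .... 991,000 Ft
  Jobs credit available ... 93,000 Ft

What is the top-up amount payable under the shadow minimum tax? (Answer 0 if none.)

32,660 Ft

Shadow minimum tax:
  Base (reported book profit): 991,000 Ft
  Less exemption 100,000 Ft → base 891,000 Ft
  891,000 Ft × 15% = 133,650 Ft

Ordinary income tax:
  281,000 Ft × 16% = 44,960 Ft
  21,000 Ft × 23% = 4,830 Ft
  515,000 Ft × 28% = 144,200 Ft
  → 193,990 Ft
  Less jobs credit 93,000 Ft → 100,990 Ft

Excess of shadow minimum tax over ordinary income tax: 133,650 Ft − 100,990 Ft = 32,660 Ft.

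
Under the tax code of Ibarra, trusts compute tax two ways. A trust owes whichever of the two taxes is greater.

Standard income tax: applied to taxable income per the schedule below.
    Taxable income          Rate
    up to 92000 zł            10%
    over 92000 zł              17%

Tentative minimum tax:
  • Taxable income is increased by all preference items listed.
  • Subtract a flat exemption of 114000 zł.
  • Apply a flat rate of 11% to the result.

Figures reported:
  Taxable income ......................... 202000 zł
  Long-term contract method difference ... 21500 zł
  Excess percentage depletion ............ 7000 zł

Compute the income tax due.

27900 zł

Standard income tax:
  92000 zł × 10% = 9200 zł
  110000 zł × 17% = 18700 zł
  → 27900 zł

Tentative minimum tax:
  Adjusted income: 202000 zł + 21500 zł + 7000 zł = 230500 zł
  Less exemption 114000 zł → base 116500 zł
  116500 zł × 11% = 12815 zł

27900 zł > 12815 zł, so the standard income tax governs.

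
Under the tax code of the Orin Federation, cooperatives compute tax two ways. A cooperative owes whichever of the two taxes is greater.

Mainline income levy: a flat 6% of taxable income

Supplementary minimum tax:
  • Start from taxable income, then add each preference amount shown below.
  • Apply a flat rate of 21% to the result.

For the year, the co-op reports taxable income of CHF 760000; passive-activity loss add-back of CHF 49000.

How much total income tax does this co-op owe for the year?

Supplementary minimum tax:
  Adjusted income: CHF 760000 + CHF 49000 = CHF 809000
  CHF 809000 × 21% = CHF 169890

Mainline income levy:
  CHF 760000 × 6% = CHF 45600

CHF 169890 > CHF 45600, so the supplementary minimum tax is the binding amount.

CHF 169890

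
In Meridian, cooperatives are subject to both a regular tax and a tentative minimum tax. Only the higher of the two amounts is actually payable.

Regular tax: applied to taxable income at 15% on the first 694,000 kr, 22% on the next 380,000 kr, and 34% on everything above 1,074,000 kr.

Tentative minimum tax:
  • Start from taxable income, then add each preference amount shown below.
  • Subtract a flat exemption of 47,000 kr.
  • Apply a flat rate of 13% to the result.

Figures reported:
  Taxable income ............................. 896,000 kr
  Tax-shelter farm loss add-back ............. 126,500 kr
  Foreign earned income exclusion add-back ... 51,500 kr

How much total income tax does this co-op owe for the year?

Regular tax:
  694,000 kr × 15% = 104,100 kr
  202,000 kr × 22% = 44,440 kr
  → 148,540 kr

Tentative minimum tax:
  Adjusted income: 896,000 kr + 126,500 kr + 51,500 kr = 1,074,000 kr
  Less exemption 47,000 kr → base 1,027,000 kr
  1,027,000 kr × 13% = 133,510 kr

148,540 kr > 133,510 kr, so the regular tax governs.

148,540 kr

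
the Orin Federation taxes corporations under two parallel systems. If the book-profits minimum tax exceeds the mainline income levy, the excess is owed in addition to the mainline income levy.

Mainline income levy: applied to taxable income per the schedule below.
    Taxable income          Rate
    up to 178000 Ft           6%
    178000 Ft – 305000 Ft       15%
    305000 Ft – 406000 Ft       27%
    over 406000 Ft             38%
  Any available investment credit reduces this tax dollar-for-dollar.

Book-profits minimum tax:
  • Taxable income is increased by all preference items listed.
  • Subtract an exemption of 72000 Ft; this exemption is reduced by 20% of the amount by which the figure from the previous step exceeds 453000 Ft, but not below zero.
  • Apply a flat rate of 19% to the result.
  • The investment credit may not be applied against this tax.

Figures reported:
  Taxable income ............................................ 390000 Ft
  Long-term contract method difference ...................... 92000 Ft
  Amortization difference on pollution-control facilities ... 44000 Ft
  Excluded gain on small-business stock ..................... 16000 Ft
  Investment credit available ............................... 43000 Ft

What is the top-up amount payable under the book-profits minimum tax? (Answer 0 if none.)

Book-profits minimum tax:
  Adjusted income: 390000 Ft + 92000 Ft + 44000 Ft + 16000 Ft = 542000 Ft
  Exemption: 72000 Ft − 20% × (542000 Ft − 453000 Ft) = 72000 Ft − 17800 Ft = 54200 Ft
  Base: 542000 Ft − 54200 Ft = 487800 Ft
  487800 Ft × 19% = 92682 Ft

Mainline income levy:
  178000 Ft × 6% = 10680 Ft
  127000 Ft × 15% = 19050 Ft
  85000 Ft × 27% = 22950 Ft
  → 52680 Ft
  Less investment credit 43000 Ft → 9680 Ft

Excess of book-profits minimum tax over mainline income levy: 92682 Ft − 9680 Ft = 83002 Ft.

83002 Ft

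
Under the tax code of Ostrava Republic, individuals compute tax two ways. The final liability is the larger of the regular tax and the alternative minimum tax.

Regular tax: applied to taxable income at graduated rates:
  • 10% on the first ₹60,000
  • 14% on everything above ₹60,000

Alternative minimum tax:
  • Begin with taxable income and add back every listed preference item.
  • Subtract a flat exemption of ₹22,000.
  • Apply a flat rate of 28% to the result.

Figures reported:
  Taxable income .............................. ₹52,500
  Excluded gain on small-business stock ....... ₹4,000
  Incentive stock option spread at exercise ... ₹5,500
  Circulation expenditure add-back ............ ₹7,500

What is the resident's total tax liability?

₹13,300

Alternative minimum tax:
  Adjusted income: ₹52,500 + ₹4,000 + ₹5,500 + ₹7,500 = ₹69,500
  Less exemption ₹22,000 → base ₹47,500
  ₹47,500 × 28% = ₹13,300

Regular tax:
  ₹52,500 × 10% = ₹5,250

₹13,300 > ₹5,250, so the alternative minimum tax is the binding amount.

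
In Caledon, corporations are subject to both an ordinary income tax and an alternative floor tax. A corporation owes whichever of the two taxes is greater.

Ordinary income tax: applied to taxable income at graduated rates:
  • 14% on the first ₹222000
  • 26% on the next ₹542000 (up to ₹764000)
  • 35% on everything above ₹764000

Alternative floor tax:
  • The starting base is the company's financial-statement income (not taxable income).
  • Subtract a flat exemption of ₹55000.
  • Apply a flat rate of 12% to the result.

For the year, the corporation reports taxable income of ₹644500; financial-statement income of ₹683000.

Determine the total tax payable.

Alternative floor tax:
  Base (financial-statement income): ₹683000
  Less exemption ₹55000 → base ₹628000
  ₹628000 × 12% = ₹75360

Ordinary income tax:
  ₹222000 × 14% = ₹31080
  ₹422500 × 26% = ₹109850
  → ₹140930

₹140930 > ₹75360, so the ordinary income tax governs.

₹140930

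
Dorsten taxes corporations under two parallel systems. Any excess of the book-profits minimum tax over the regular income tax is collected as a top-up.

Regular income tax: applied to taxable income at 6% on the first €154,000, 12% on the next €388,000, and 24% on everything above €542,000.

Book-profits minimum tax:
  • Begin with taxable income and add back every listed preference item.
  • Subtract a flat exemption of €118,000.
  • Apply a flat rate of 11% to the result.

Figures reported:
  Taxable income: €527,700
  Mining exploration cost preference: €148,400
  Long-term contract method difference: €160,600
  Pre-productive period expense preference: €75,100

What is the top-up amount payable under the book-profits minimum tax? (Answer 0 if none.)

€33,234

Book-profits minimum tax:
  Adjusted income: €527,700 + €148,400 + €160,600 + €75,100 = €911,800
  Less exemption €118,000 → base €793,800
  €793,800 × 11% = €87,318

Regular income tax:
  €154,000 × 6% = €9,240
  €373,700 × 12% = €44,844
  → €54,084

Excess of book-profits minimum tax over regular income tax: €87,318 − €54,084 = €33,234.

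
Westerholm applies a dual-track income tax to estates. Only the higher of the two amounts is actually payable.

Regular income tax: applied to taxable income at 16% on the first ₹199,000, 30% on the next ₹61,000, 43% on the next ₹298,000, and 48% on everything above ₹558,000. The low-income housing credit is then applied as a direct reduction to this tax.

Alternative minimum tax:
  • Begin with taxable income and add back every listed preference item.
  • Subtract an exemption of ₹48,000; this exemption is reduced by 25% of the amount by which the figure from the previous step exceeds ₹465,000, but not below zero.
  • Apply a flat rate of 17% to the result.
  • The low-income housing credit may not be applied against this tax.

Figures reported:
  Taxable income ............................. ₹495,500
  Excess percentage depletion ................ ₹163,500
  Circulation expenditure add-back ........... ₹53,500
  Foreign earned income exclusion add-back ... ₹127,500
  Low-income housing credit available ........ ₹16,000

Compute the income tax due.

Regular income tax:
  ₹199,000 × 16% = ₹31,840
  ₹61,000 × 30% = ₹18,300
  ₹235,500 × 43% = ₹101,265
  → ₹151,405
  Less low-income housing credit ₹16,000 → ₹135,405

Alternative minimum tax:
  Adjusted income: ₹495,500 + ₹163,500 + ₹53,500 + ₹127,500 = ₹840,000
  Exemption: 25% × (₹840,000 − ₹465,000) = ₹93,750 ≥ ₹48,000, so the exemption is fully phased out
  Base: ₹840,000 − ₹0 = ₹840,000
  ₹840,000 × 17% = ₹142,800

₹142,800 > ₹135,405, so the alternative minimum tax is the binding amount.

₹142,800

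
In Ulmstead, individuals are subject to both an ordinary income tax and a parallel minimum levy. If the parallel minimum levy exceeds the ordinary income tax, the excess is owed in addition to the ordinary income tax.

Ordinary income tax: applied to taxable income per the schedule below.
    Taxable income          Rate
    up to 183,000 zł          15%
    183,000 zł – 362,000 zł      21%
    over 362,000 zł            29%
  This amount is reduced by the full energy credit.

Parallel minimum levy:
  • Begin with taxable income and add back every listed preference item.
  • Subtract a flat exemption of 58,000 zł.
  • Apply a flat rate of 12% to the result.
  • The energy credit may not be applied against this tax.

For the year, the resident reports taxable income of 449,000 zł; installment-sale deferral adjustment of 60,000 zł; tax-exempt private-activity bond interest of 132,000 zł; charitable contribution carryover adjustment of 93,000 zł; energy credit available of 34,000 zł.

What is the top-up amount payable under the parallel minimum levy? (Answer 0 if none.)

24,850 zł

Ordinary income tax:
  183,000 zł × 15% = 27,450 zł
  179,000 zł × 21% = 37,590 zł
  87,000 zł × 29% = 25,230 zł
  → 90,270 zł
  Less energy credit 34,000 zł → 56,270 zł

Parallel minimum levy:
  Adjusted income: 449,000 zł + 60,000 zł + 132,000 zł + 93,000 zł = 734,000 zł
  Less exemption 58,000 zł → base 676,000 zł
  676,000 zł × 12% = 81,120 zł

Excess of parallel minimum levy over ordinary income tax: 81,120 zł − 56,270 zł = 24,850 zł.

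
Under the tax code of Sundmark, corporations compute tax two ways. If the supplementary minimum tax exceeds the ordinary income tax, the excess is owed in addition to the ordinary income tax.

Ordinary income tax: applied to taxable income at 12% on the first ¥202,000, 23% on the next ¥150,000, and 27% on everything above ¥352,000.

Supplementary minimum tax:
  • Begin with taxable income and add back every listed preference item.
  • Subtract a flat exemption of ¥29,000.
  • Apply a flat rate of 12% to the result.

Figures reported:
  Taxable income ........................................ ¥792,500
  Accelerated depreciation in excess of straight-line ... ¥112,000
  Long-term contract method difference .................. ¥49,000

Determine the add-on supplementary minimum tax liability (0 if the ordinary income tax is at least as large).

¥0

Supplementary minimum tax:
  Adjusted income: ¥792,500 + ¥112,000 + ¥49,000 = ¥953,500
  Less exemption ¥29,000 → base ¥924,500
  ¥924,500 × 12% = ¥110,940

Ordinary income tax:
  ¥202,000 × 12% = ¥24,240
  ¥150,000 × 23% = ¥34,500
  ¥440,500 × 27% = ¥118,935
  → ¥177,675

¥110,940 ≤ ¥177,675, so no add-on is due.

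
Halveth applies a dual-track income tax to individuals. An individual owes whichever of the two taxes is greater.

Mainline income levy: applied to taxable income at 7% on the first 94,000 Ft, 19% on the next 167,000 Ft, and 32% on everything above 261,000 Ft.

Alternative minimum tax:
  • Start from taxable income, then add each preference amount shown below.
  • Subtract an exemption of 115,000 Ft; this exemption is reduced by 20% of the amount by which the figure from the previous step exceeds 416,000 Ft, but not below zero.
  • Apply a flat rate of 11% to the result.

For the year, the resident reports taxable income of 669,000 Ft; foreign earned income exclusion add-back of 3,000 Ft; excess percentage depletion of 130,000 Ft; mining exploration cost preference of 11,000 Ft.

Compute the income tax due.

Alternative minimum tax:
  Adjusted income: 669,000 Ft + 3,000 Ft + 130,000 Ft + 11,000 Ft = 813,000 Ft
  Exemption: 115,000 Ft − 20% × (813,000 Ft − 416,000 Ft) = 115,000 Ft − 79,400 Ft = 35,600 Ft
  Base: 813,000 Ft − 35,600 Ft = 777,400 Ft
  777,400 Ft × 11% = 85,514 Ft

Mainline income levy:
  94,000 Ft × 7% = 6,580 Ft
  167,000 Ft × 19% = 31,730 Ft
  408,000 Ft × 32% = 130,560 Ft
  → 168,870 Ft

168,870 Ft > 85,514 Ft, so the mainline income levy governs.

168,870 Ft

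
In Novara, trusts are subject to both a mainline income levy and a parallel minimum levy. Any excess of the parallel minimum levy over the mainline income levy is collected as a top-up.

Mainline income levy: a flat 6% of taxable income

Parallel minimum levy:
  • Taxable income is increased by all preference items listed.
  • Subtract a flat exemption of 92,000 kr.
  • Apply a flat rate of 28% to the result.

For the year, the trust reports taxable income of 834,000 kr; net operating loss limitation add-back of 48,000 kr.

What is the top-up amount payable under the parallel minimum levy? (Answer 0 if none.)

171,160 kr

Parallel minimum levy:
  Adjusted income: 834,000 kr + 48,000 kr = 882,000 kr
  Less exemption 92,000 kr → base 790,000 kr
  790,000 kr × 28% = 221,200 kr

Mainline income levy:
  834,000 kr × 6% = 50,040 kr

Excess of parallel minimum levy over mainline income levy: 221,200 kr − 50,040 kr = 171,160 kr.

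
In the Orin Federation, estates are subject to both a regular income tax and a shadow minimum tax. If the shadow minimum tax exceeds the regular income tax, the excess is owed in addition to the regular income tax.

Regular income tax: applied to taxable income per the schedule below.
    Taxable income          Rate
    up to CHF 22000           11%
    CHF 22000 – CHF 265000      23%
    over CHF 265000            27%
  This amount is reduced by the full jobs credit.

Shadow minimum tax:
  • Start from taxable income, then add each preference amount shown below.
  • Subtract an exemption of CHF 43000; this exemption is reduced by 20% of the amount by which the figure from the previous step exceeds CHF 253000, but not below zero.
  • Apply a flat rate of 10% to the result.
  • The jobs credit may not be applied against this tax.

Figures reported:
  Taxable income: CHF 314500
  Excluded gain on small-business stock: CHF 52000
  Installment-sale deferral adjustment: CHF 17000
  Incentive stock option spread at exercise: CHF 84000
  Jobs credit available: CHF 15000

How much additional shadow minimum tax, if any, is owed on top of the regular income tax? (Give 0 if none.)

Shadow minimum tax:
  Adjusted income: CHF 314500 + CHF 52000 + CHF 17000 + CHF 84000 = CHF 467500
  Exemption: CHF 43000 − 20% × (CHF 467500 − CHF 253000) = CHF 43000 − CHF 42900 = CHF 100
  Base: CHF 467500 − CHF 100 = CHF 467400
  CHF 467400 × 10% = CHF 46740

Regular income tax:
  CHF 22000 × 11% = CHF 2420
  CHF 243000 × 23% = CHF 55890
  CHF 49500 × 27% = CHF 13365
  → CHF 71675
  Less jobs credit CHF 15000 → CHF 56675

CHF 46740 ≤ CHF 56675, so no add-on is due.

CHF 0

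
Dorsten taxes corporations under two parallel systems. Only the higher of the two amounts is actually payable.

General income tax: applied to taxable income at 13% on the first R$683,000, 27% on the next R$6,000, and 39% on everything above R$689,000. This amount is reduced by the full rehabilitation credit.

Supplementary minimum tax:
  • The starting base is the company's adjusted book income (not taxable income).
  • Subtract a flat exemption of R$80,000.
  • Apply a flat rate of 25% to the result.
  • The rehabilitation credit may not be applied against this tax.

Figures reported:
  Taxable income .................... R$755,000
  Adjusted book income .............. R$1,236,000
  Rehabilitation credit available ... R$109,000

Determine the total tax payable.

Supplementary minimum tax:
  Base (adjusted book income): R$1,236,000
  Less exemption R$80,000 → base R$1,156,000
  R$1,156,000 × 25% = R$289,000

General income tax:
  R$683,000 × 13% = R$88,790
  R$6,000 × 27% = R$1,620
  R$66,000 × 39% = R$25,740
  → R$116,150
  Less rehabilitation credit R$109,000 → R$7,150

R$289,000 > R$7,150, so the supplementary minimum tax is the binding amount.

R$289,000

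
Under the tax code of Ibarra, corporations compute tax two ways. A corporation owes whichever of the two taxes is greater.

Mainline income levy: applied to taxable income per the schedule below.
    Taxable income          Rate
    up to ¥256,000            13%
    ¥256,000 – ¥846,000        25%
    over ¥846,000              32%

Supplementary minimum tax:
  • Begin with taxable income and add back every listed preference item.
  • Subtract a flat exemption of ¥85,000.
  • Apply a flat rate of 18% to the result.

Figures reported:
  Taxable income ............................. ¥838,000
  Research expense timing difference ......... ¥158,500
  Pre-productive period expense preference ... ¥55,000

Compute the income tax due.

¥178,780

Mainline income levy:
  ¥256,000 × 13% = ¥33,280
  ¥582,000 × 25% = ¥145,500
  → ¥178,780

Supplementary minimum tax:
  Adjusted income: ¥838,000 + ¥158,500 + ¥55,000 = ¥1,051,500
  Less exemption ¥85,000 → base ¥966,500
  ¥966,500 × 18% = ¥173,970

¥178,780 > ¥173,970, so the mainline income levy governs.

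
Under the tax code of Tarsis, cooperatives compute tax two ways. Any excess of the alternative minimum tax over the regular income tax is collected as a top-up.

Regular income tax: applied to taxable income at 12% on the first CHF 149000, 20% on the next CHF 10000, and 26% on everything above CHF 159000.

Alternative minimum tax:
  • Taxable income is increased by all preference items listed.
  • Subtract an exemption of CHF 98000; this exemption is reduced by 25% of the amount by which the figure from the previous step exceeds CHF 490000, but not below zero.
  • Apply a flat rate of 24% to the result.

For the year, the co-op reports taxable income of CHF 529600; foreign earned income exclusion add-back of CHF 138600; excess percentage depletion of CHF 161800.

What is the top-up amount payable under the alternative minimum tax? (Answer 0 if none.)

CHF 79844

Alternative minimum tax:
  Adjusted income: CHF 529600 + CHF 138600 + CHF 161800 = CHF 830000
  Exemption: CHF 98000 − 25% × (CHF 830000 − CHF 490000) = CHF 98000 − CHF 85000 = CHF 13000
  Base: CHF 830000 − CHF 13000 = CHF 817000
  CHF 817000 × 24% = CHF 196080

Regular income tax:
  CHF 149000 × 12% = CHF 17880
  CHF 10000 × 20% = CHF 2000
  CHF 370600 × 26% = CHF 96356
  → CHF 116236

Excess of alternative minimum tax over regular income tax: CHF 196080 − CHF 116236 = CHF 79844.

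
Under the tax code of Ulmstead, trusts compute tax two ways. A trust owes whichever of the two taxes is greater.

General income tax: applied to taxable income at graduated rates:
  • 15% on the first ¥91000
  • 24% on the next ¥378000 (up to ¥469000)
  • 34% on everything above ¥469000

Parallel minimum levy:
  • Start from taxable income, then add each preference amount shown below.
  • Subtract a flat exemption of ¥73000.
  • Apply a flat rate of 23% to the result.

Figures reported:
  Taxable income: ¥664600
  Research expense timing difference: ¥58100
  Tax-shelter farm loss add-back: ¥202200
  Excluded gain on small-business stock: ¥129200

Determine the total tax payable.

General income tax:
  ¥91000 × 15% = ¥13650
  ¥378000 × 24% = ¥90720
  ¥195600 × 34% = ¥66504
  → ¥170874

Parallel minimum levy:
  Adjusted income: ¥664600 + ¥58100 + ¥202200 + ¥129200 = ¥1054100
  Less exemption ¥73000 → base ¥981100
  ¥981100 × 23% = ¥225653

¥225653 > ¥170874, so the parallel minimum levy is the binding amount.

¥225653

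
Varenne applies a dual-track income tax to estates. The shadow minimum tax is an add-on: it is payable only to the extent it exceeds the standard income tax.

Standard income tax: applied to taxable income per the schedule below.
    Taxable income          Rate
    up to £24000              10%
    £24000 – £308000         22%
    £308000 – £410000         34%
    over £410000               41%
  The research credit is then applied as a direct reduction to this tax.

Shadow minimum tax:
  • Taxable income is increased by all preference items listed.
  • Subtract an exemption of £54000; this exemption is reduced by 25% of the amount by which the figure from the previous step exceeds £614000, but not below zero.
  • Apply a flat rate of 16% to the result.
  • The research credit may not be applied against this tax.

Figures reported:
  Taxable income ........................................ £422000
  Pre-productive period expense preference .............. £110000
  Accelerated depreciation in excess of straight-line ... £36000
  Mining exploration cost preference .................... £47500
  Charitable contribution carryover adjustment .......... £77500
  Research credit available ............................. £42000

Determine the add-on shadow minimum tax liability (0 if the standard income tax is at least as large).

£42920

Standard income tax:
  £24000 × 10% = £2400
  £284000 × 22% = £62480
  £102000 × 34% = £34680
  £12000 × 41% = £4920
  → £104480
  Less research credit £42000 → £62480

Shadow minimum tax:
  Adjusted income: £422000 + £110000 + £36000 + £47500 + £77500 = £693000
  Exemption: £54000 − 25% × (£693000 − £614000) = £54000 − £19750 = £34250
  Base: £693000 − £34250 = £658750
  £658750 × 16% = £105400

Excess of shadow minimum tax over standard income tax: £105400 − £62480 = £42920.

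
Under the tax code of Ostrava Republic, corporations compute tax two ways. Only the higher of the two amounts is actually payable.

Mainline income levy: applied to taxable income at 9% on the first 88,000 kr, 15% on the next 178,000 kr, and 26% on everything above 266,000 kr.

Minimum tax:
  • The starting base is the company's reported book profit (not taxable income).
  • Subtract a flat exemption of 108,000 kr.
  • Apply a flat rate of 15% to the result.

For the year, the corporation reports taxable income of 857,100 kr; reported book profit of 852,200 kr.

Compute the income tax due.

Mainline income levy:
  88,000 kr × 9% = 7,920 kr
  178,000 kr × 15% = 26,700 kr
  591,100 kr × 26% = 153,686 kr
  → 188,306 kr

Minimum tax:
  Base (reported book profit): 852,200 kr
  Less exemption 108,000 kr → base 744,200 kr
  744,200 kr × 15% = 111,630 kr

188,306 kr > 111,630 kr, so the mainline income levy governs.

188,306 kr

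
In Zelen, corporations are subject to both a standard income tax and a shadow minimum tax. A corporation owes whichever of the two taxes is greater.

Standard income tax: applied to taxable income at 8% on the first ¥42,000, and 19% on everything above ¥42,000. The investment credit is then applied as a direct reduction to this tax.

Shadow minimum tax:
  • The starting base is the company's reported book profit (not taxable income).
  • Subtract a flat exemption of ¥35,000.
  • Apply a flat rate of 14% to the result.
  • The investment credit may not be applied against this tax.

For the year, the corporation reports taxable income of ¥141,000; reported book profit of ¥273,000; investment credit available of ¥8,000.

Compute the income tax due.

Standard income tax:
  ¥42,000 × 8% = ¥3,360
  ¥99,000 × 19% = ¥18,810
  → ¥22,170
  Less investment credit ¥8,000 → ¥14,170

Shadow minimum tax:
  Base (reported book profit): ¥273,000
  Less exemption ¥35,000 → base ¥238,000
  ¥238,000 × 14% = ¥33,320

¥33,320 > ¥14,170, so the shadow minimum tax is the binding amount.

¥33,320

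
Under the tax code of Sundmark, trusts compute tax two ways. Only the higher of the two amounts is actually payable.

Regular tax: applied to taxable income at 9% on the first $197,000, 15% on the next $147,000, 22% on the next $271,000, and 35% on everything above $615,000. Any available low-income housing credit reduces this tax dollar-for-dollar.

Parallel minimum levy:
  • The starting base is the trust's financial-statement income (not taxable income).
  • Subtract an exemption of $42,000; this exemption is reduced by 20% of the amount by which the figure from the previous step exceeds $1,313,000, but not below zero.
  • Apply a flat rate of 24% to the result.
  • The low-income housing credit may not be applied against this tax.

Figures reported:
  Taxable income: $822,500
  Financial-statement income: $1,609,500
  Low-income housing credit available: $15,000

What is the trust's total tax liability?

Parallel minimum levy:
  Base (financial-statement income): $1,609,500
  Exemption: 20% × ($1,609,500 − $1,313,000) = $59,300 ≥ $42,000, so the exemption is fully phased out
  Base: $1,609,500 − $0 = $1,609,500
  $1,609,500 × 24% = $386,280

Regular tax:
  $197,000 × 9% = $17,730
  $147,000 × 15% = $22,050
  $271,000 × 22% = $59,620
  $207,500 × 35% = $72,625
  → $172,025
  Less low-income housing credit $15,000 → $157,025

$386,280 > $157,025, so the parallel minimum levy is the binding amount.

$386,280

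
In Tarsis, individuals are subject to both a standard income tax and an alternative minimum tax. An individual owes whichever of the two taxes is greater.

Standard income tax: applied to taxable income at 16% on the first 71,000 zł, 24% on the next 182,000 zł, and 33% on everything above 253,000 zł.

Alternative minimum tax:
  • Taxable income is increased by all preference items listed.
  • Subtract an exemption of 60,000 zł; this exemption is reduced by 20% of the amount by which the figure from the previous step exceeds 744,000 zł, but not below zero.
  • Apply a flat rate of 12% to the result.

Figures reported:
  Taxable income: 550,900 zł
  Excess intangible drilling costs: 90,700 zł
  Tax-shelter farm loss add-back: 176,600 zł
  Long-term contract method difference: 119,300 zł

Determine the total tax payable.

153,347 zł

Standard income tax:
  71,000 zł × 16% = 11,360 zł
  182,000 zł × 24% = 43,680 zł
  297,900 zł × 33% = 98,307 zł
  → 153,347 zł

Alternative minimum tax:
  Adjusted income: 550,900 zł + 90,700 zł + 176,600 zł + 119,300 zł = 937,500 zł
  Exemption: 60,000 zł − 20% × (937,500 zł − 744,000 zł) = 60,000 zł − 38,700 zł = 21,300 zł
  Base: 937,500 zł − 21,300 zł = 916,200 zł
  916,200 zł × 12% = 109,944 zł

153,347 zł > 109,944 zł, so the standard income tax governs.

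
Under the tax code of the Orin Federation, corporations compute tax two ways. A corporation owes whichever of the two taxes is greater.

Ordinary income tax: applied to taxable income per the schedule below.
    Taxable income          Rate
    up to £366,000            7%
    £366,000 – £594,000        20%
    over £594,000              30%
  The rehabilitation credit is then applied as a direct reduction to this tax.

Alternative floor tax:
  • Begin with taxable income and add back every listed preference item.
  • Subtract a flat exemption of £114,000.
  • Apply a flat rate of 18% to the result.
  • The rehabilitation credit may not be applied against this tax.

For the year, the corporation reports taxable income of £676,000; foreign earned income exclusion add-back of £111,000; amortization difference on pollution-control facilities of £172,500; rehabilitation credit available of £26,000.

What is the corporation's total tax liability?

Ordinary income tax:
  £366,000 × 7% = £25,620
  £228,000 × 20% = £45,600
  £82,000 × 30% = £24,600
  → £95,820
  Less rehabilitation credit £26,000 → £69,820

Alternative floor tax:
  Adjusted income: £676,000 + £111,000 + £172,500 = £959,500
  Less exemption £114,000 → base £845,500
  £845,500 × 18% = £152,190

£152,190 > £69,820, so the alternative floor tax is the binding amount.

£152,190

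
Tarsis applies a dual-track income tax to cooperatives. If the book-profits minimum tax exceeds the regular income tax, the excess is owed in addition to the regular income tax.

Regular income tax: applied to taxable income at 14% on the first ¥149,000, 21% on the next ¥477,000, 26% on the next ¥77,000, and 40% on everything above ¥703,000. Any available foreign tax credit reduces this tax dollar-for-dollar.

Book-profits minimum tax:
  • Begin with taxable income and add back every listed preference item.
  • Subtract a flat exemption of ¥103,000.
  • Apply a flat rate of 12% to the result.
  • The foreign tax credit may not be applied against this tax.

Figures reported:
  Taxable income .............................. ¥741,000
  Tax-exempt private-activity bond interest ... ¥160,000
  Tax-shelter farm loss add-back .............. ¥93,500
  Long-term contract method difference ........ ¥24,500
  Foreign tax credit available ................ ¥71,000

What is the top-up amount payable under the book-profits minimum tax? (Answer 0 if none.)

¥24,670

Book-profits minimum tax:
  Adjusted income: ¥741,000 + ¥160,000 + ¥93,500 + ¥24,500 = ¥1,019,000
  Less exemption ¥103,000 → base ¥916,000
  ¥916,000 × 12% = ¥109,920

Regular income tax:
  ¥149,000 × 14% = ¥20,860
  ¥477,000 × 21% = ¥100,170
  ¥77,000 × 26% = ¥20,020
  ¥38,000 × 40% = ¥15,200
  → ¥156,250
  Less foreign tax credit ¥71,000 → ¥85,250

Excess of book-profits minimum tax over regular income tax: ¥109,920 − ¥85,250 = ¥24,670.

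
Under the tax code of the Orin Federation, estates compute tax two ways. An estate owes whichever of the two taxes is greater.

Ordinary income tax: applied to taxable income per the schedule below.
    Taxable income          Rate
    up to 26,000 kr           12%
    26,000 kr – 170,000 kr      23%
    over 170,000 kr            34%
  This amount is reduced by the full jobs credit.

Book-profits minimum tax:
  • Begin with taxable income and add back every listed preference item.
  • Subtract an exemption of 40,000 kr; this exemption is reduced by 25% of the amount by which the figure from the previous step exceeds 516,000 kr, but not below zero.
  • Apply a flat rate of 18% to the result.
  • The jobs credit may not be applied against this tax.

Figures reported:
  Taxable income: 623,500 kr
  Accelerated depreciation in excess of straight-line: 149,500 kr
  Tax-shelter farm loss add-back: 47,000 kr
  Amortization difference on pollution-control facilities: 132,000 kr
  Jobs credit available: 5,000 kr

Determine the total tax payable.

Book-profits minimum tax:
  Adjusted income: 623,500 kr + 149,500 kr + 47,000 kr + 132,000 kr = 952,000 kr
  Exemption: 25% × (952,000 kr − 516,000 kr) = 109,000 kr ≥ 40,000 kr, so the exemption is fully phased out
  Base: 952,000 kr − 0 kr = 952,000 kr
  952,000 kr × 18% = 171,360 kr

Ordinary income tax:
  26,000 kr × 12% = 3,120 kr
  144,000 kr × 23% = 33,120 kr
  453,500 kr × 34% = 154,190 kr
  → 190,430 kr
  Less jobs credit 5,000 kr → 185,430 kr

185,430 kr > 171,360 kr, so the ordinary income tax governs.

185,430 kr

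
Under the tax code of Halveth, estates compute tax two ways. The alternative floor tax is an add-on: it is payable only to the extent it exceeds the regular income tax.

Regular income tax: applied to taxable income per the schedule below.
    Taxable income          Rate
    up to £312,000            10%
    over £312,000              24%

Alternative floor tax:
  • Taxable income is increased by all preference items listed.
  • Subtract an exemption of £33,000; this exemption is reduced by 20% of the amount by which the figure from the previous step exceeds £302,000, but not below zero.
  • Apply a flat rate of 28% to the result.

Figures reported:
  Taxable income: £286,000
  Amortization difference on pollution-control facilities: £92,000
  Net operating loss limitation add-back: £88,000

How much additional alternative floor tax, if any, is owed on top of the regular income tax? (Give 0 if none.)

Alternative floor tax:
  Adjusted income: £286,000 + £92,000 + £88,000 = £466,000
  Exemption: £33,000 − 20% × (£466,000 − £302,000) = £33,000 − £32,800 = £200
  Base: £466,000 − £200 = £465,800
  £465,800 × 28% = £130,424

Regular income tax:
  £286,000 × 10% = £28,600

Excess of alternative floor tax over regular income tax: £130,424 − £28,600 = £101,824.

£101,824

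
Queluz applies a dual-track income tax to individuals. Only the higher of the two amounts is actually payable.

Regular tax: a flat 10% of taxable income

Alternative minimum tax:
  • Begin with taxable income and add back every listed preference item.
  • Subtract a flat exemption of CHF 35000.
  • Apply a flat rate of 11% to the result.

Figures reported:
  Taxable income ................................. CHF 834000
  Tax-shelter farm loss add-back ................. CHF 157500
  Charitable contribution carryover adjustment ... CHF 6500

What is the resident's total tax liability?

CHF 105930

Regular tax:
  CHF 834000 × 10% = CHF 83400

Alternative minimum tax:
  Adjusted income: CHF 834000 + CHF 157500 + CHF 6500 = CHF 998000
  Less exemption CHF 35000 → base CHF 963000
  CHF 963000 × 11% = CHF 105930

CHF 105930 > CHF 83400, so the alternative minimum tax is the binding amount.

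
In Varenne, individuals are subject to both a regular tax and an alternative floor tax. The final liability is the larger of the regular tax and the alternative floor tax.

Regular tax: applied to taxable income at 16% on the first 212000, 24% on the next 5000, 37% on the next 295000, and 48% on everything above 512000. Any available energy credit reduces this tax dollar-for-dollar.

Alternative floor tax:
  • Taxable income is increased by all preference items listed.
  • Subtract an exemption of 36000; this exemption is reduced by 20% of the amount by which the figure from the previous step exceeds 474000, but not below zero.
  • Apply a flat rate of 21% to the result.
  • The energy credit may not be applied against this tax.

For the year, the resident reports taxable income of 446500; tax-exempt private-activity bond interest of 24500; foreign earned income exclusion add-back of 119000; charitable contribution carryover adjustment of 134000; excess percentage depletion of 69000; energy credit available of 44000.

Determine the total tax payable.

166530

Regular tax:
  212000 × 16% = 33920
  5000 × 24% = 1200
  229500 × 37% = 84915
  → 120035
  Less energy credit 44000 → 76035

Alternative floor tax:
  Adjusted income: 446500 + 24500 + 119000 + 134000 + 69000 = 793000
  Exemption: 20% × (793000 − 474000) = 63800 ≥ 36000, so the exemption is fully phased out
  Base: 793000 − 0 = 793000
  793000 × 21% = 166530

166530 > 76035, so the alternative floor tax is the binding amount.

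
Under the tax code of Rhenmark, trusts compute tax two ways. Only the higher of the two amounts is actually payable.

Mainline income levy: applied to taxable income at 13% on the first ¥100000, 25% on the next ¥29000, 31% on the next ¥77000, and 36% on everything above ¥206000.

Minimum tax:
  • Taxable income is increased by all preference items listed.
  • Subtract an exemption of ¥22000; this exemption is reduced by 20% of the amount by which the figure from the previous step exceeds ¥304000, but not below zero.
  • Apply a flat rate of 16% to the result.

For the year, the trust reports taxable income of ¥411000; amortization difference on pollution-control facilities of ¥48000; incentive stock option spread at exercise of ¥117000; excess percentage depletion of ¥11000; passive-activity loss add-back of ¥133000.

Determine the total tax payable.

Mainline income levy:
  ¥100000 × 13% = ¥13000
  ¥29000 × 25% = ¥7250
  ¥77000 × 31% = ¥23870
  ¥205000 × 36% = ¥73800
  → ¥117920

Minimum tax:
  Adjusted income: ¥411000 + ¥48000 + ¥117000 + ¥11000 + ¥133000 = ¥720000
  Exemption: 20% × (¥720000 − ¥304000) = ¥83200 ≥ ¥22000, so the exemption is fully phased out
  Base: ¥720000 − ¥0 = ¥720000
  ¥720000 × 16% = ¥115200

¥117920 > ¥115200, so the mainline income levy governs.

¥117920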